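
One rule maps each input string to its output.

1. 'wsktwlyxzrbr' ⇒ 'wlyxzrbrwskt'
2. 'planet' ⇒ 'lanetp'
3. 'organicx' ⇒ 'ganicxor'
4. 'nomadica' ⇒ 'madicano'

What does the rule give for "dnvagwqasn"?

agwqasndnv

In each case the input is transformed by: move the last 2 characters to the front (rotate right by 2), then swap the front and back halves of the string.
For "dnvagwqasn", step one produces "sndnvagwqa"; step two turns that into "agwqasndnv".
(Check on "planet": → "etplan" → "lanetp" ✓)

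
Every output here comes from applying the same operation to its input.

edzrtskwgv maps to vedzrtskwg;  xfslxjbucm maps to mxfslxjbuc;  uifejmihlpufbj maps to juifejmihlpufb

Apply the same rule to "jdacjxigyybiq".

Rule — move the last character to the front.
So "jdacjxigyybiq" becomes "qjdacjxigyybi".

qjdacjxigyybi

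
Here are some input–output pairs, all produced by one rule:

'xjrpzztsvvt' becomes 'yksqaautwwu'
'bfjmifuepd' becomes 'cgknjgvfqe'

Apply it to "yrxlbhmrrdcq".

Looking at the pairs, the operation is to shift every letter 1 place forward in the alphabet (wrapping around).
So "yrxlbhmrrdcq" becomes "zsymcinssedr".

zsymcinssedr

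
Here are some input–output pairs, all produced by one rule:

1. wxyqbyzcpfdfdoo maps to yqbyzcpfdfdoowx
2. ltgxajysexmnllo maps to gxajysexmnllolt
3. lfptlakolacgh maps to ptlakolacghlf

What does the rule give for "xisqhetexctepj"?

In each case the input is transformed by: move the first 2 characters to the end (rotate left by 2).
So "xisqhetexctepj" becomes "sqhetexctepjxi".

sqhetexctepjxi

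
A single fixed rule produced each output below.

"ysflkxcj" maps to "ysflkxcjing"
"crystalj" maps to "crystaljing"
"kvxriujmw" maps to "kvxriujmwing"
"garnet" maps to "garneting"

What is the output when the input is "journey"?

The transformation: append "ing".
On "journey" that produces "journeying".

journeying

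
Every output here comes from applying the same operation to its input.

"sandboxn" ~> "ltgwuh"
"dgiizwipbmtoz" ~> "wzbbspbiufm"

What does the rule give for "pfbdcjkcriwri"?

Rule — shift every letter 7 places backward in the alphabet (wrapping around), then delete the last 2 characters.
Starting from "pfbdcjkcriwri": after the first operation, "iyuwvcdvkbpkb"; after the second, "iyuwvcdvkbp".

iyuwvcdvkbp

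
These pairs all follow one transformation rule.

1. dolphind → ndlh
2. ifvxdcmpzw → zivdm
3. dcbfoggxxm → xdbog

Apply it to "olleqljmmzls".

What's happening: keep every other character starting from the first (positions 1st, 3rd, 5th, ...), then move the last character to the front.
For "olleqljmmzls", step one produces "olqjml"; step two turns that into "lolqjm".

lolqjm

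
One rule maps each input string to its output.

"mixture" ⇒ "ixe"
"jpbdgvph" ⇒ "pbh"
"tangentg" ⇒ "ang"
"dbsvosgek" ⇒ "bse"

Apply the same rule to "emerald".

In each case the input is transformed by: swap each adjacent pair of characters (1↔2, 3↔4, ...), then keep one character in every 3, starting at position 1 (positions 1st, 4th, 7th, ...).
"emerald" → "merelad" → "med".

med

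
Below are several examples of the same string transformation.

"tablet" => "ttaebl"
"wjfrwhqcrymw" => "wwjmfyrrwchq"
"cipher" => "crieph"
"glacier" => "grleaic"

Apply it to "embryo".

Rule — take characters alternately from the front and the back (1st, last, 2nd, 2nd-last, ...).
On "embryo" that produces "eomybr".

eomybr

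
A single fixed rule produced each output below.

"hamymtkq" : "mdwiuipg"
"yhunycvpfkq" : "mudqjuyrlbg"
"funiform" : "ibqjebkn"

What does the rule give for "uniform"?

iqjebkn

In each case the input is transformed by: shift every letter 4 places backward in the alphabet (wrapping around), then move the last character to the front.
For "uniform", step one produces "qjebkni"; step two turns that into "iqjebkn".
(Check on "yhunycvpfkq": → "udqjuyrlbgm" → "mudqjuyrlbg" ✓)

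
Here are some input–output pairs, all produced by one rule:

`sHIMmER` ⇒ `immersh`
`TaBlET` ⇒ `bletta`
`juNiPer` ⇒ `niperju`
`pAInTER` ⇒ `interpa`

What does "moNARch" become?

narchmo

In each case the input is transformed by: move the first 2 characters to the end (rotate left by 2), then convert every letter to lowercase.
Doing the same to "moNARch": "narchmo".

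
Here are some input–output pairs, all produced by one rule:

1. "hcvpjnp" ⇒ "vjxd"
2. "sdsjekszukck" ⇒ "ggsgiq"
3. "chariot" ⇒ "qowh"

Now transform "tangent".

Looking at the pairs, the operation is to keep every other character starting from the first (positions 1st, 3rd, 5th, ...), then shift every letter 12 places backward in the alphabet (wrapping around).
Working it through for "tangent": intermediate "tnet", final "hbsh".

hbsh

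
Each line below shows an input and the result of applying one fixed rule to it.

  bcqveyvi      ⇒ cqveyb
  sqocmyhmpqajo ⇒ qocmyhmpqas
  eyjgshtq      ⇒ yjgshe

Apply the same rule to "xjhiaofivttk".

In each case the input is transformed by: delete the last 2 characters, then move the first character to the end.
For "xjhiaofivttk", step one produces "xjhiaofivt"; step two turns that into "jhiaofivtx".

jhiaofivtx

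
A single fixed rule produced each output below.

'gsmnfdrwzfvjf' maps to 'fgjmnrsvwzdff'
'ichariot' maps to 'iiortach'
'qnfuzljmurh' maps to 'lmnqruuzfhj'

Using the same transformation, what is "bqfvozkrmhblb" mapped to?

The pattern: sort the characters into alphabetical order, then move the first 3 characters to the end (rotate left by 3).
On "bqfvozkrmhblb": the first step gives "bbbfhklmoqrvz", and the second then gives "fhklmoqrvzbbb".

fhklmoqrvzbbb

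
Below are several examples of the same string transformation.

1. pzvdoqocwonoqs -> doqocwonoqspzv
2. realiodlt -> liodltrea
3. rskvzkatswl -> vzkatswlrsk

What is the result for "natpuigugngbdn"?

Rule — move the first 3 characters to the end (rotate left by 3).
For "natpuigugngbdn" the result is "puigugngbdnnat".

puigugngbdnnat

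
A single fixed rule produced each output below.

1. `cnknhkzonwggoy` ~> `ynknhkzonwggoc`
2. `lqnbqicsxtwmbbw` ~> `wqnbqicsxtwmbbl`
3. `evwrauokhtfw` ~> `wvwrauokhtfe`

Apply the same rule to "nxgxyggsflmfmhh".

Looking at the pairs, the operation is to swap the first and last characters.
"nxgxyggsflmfmhh" → "hxgxyggsflmfmhn".

hxgxyggsflmfmhn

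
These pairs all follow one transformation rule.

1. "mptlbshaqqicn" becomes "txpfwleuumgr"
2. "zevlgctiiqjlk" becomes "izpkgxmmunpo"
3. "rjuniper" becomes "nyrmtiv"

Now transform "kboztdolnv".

What's happening: shift every letter 4 places forward in the alphabet (wrapping around), then delete the first character.
So "kboztdolnv" becomes "fsdxhsprz".

fsdxhsprz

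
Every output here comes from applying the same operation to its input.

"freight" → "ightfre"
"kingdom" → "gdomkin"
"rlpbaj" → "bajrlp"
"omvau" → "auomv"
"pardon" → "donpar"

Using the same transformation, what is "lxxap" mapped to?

aplxx

The transformation: move the first 3 characters to the end (rotate left by 3).
So "lxxap" becomes "aplxx".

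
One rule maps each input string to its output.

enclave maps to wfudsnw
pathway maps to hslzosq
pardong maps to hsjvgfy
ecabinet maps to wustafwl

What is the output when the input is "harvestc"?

zsjnwklu

The transformation: shift every letter 8 places backward in the alphabet (wrapping around).
For "harvestc" the result is "zsjnwklu".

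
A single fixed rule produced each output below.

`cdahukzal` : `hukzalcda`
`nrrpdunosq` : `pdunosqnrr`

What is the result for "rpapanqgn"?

panqgnrpa

The pattern: move the first 3 characters to the end (rotate left by 3).
Applying that to "rpapanqgn" gives "panqgnrpa".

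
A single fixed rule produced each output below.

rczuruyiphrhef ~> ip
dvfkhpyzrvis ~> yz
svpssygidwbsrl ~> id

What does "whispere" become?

pe

Rule — swap the front and back halves of the string, then keep only the first 2 characters.
Working it through for "whispere": intermediate "perewhis", final "pe".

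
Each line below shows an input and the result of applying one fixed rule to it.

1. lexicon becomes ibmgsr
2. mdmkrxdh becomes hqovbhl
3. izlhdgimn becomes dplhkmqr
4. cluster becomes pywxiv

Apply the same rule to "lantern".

erxivr

What's happening: delete the first character, then shift every letter 4 places forward in the alphabet (wrapping around).
"lantern" → "antern" → "erxivr".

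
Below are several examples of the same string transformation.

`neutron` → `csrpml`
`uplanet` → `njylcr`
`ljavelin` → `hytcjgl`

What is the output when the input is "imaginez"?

kyeglcx

Rule — delete the first character, then shift every letter 2 places backward in the alphabet (wrapping around).
So "imaginez" becomes "kyeglcx".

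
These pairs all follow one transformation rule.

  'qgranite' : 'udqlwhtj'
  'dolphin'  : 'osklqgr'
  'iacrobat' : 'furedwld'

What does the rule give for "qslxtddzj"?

Looking at the pairs, the operation is to shift every letter 3 places forward in the alphabet (wrapping around), then move the first 2 characters to the end (rotate left by 2).
On "qslxtddzj": the first step gives "tvoawggcm", and the second then gives "oawggcmtv".

oawggcmtv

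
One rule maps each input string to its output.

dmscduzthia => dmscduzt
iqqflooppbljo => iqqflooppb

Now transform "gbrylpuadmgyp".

Rule — delete the last 3 characters.
So "gbrylpuadmgyp" becomes "gbrylpuadm".

gbrylpuadm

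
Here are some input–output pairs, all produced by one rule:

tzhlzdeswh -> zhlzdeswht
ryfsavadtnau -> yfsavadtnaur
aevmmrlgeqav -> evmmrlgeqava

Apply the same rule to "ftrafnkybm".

trafnkybmf

What's happening: move the first character to the end.
So "ftrafnkybm" becomes "trafnkybmf".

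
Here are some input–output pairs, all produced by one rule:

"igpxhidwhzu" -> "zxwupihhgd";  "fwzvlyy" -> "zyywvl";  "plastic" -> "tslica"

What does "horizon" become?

zrooni

What's happening: delete the first character, then sort the characters into reverse alphabetical order.
"horizon" → "orizon" → "zrooni".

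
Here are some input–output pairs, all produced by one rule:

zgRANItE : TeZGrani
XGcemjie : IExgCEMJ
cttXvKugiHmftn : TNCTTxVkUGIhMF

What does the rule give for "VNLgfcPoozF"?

The pattern: move the last 2 characters to the front (rotate right by 2), then flip the case of every letter.
Starting from "VNLgfcPoozF": after the first operation, "zFVNLgfcPoo"; after the second, "ZfvnlGFCpOO".
(Check on "XGcemjie": → "ieXGcemj" → "IExgCEMJ" ✓)

ZfvnlGFCpOO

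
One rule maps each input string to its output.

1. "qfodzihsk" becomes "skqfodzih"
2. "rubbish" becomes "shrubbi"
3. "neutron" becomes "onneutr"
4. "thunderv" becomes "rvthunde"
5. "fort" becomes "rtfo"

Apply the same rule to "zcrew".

ewzcr

The transformation: move the last 2 characters to the front (rotate right by 2).
So "zcrew" becomes "ewzcr".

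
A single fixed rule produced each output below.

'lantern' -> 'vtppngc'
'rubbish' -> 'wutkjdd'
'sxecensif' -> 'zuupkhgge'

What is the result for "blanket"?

Each output is the input with this applied: sort the characters into reverse alphabetical order, then shift every letter 2 places forward in the alphabet (wrapping around).
For "blanket", step one produces "tnlkeba"; step two turns that into "vpnmgdc".
(Check on "rubbish": → "usrihbb" → "wutkjdd" ✓)

vpnmgdc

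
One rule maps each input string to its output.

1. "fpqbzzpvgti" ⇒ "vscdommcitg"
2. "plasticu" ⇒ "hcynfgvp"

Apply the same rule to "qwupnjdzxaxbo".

The rule is to move the last character to the front, then shift every letter 13 places forward in the alphabet (wrapping around) — i.e. ROT13.
On "qwupnjdzxaxbo": the first step gives "oqwupnjdzxaxb", and the second then gives "bdjhcawqmknko".

bdjhcawqmknko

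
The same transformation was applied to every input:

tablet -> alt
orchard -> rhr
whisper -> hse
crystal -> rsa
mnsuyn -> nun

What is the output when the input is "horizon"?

oio

Looking at the pairs, the operation is to keep every other character starting from the second (positions 2nd, 4th, 6th, ...).
"horizon" → "oio".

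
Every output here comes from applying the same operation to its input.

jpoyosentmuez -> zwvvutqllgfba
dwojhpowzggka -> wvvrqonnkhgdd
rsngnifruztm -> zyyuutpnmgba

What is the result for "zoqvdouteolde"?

The pattern: shift every letter 7 places forward in the alphabet (wrapping around), then sort the characters into reverse alphabetical order.
For "zoqvdouteolde", step one produces "gvxckvbalvskl"; step two turns that into "xvvvsllkkgcba".

xvvvsllkkgcba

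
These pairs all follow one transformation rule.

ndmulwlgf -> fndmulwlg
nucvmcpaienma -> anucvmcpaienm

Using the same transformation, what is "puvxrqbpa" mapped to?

The pattern: move the last character to the front.
For "puvxrqbpa" the result is "apuvxrqbp".

apuvxrqbp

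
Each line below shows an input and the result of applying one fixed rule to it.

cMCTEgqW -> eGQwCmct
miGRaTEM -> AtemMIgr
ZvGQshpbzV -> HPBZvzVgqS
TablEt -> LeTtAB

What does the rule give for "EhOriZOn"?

IzoNeHoR

The rule is to flip the case of every letter, then swap the front and back halves of the string.
For "EhOriZOn", step one produces "eHoRIzoN"; step two turns that into "IzoNeHoR".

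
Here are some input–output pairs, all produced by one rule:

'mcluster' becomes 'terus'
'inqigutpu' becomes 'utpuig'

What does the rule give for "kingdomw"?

In each case the input is transformed by: delete the first 3 characters, then move the first 2 characters to the end (rotate left by 2).
On "kingdomw": the first step gives "gdomw", and the second then gives "omwgd".
(Check on "inqigutpu": → "igutpu" → "utpuig" ✓)

omwgd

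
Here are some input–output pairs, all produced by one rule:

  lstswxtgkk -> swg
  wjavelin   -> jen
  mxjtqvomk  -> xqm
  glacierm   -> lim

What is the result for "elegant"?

What's happening: keep one character in every 3, starting at position 2 (positions 2nd, 5th, 8th, ...).
Applying that to "elegant" gives "la".

la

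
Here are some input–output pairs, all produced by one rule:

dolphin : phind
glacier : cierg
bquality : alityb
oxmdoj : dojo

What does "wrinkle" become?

nklew

The transformation: move the first 3 characters to the end (rotate left by 3), then delete the last 2 characters.
Applying both steps to "wrinkle": "nklewri", then "nklew".
(Check on "dolphin": → "phindol" → "phind" ✓)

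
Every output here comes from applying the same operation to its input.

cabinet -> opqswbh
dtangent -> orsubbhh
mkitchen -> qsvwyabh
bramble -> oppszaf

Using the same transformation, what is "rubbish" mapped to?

The transformation: sort the characters into alphabetical order, then shift every letter 12 places backward in the alphabet (wrapping around).
Applying both steps to "rubbish": "bbhirsu", then "ppvwfgi".
(Check on "mkitchen": → "cehikmnt" → "qsvwyabh" ✓)

ppvwfgi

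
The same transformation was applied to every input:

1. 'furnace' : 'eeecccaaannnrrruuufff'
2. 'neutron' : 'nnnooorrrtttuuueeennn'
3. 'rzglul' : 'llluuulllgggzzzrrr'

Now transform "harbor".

What's happening: repeat every character 3 times, then reverse the string.
"harbor" → "hhhaaarrrbbbooorrr" → "rrrooobbbrrraaahhh".

rrrooobbbrrraaahhh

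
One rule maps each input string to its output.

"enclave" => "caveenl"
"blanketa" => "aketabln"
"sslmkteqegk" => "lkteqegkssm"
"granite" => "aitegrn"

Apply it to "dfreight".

rightdfe

The transformation: move the first 3 characters to the end (rotate left by 3), then swap the first and last characters.
"dfreight" → "rightdfe".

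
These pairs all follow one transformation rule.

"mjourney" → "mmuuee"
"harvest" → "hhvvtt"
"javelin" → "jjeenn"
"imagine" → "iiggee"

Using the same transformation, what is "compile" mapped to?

ccppee

Rule — keep one character in every 3, starting at position 1 (positions 1st, 4th, 7th, ...), then double every character.
Doing the same to "compile": "ccppee".
(Check on "harvest": → "hvt" → "hhvvtt" ✓)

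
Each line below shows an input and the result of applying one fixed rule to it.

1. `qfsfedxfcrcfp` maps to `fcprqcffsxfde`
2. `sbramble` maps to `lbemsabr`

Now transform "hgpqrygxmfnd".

nfdmhxggpyqr

In each case the input is transformed by: move the last 2 characters to the front (rotate right by 2), then take characters alternately from the front and the back (1st, last, 2nd, 2nd-last, ...).
Starting from "hgpqrygxmfnd": after the first operation, "ndhgpqrygxmf"; after the second, "nfdmhxggpyqr".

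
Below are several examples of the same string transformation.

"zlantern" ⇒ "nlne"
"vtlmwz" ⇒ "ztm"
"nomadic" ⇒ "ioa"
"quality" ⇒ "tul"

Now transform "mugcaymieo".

oucyi

The transformation: keep every other character starting from the second (positions 2nd, 4th, 6th, ...), then move the last character to the front.
Working it through for "mugcaymieo": intermediate "ucyio", final "oucyi".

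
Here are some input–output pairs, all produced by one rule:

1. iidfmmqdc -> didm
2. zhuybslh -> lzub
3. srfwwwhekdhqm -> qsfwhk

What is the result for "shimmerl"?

The transformation: move the last 3 characters to the front (rotate right by 3), then keep every other character starting from the second (positions 2nd, 4th, 6th, ...).
Starting from "shimmerl": after the first operation, "erlshimm"; after the second, "rsim".

rsim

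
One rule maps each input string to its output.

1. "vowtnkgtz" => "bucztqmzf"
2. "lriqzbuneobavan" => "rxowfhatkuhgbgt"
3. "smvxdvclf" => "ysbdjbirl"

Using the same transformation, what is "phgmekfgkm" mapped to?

The transformation: shift every letter 6 places forward in the alphabet (wrapping around).
For "phgmekfgkm" the result is "vnmskqlmqs".

vnmskqlmqs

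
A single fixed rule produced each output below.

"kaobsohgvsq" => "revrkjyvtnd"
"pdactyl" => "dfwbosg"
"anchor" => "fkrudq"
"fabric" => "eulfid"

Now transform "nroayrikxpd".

rdbulnasgqu

Each output is the input with this applied: move the first 2 characters to the end (rotate left by 2), then shift every letter 3 places forward in the alphabet (wrapping around).
Applying both steps to "nroayrikxpd": "oayrikxpdnr", then "rdbulnasgqu".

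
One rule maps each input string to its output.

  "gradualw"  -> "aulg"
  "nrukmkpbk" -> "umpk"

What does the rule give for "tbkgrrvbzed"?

The transformation: move the first character to the end, then keep every other character starting from the second (positions 2nd, 4th, 6th, ...).
Applying both steps to "tbkgrrvbzed": "bkgrrvbzedt", then "krvzd".

krvzd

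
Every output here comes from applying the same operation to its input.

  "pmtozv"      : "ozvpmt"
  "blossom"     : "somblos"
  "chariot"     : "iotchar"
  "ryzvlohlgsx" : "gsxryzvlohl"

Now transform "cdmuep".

Looking at the pairs, the operation is to move the last 3 characters to the front (rotate right by 3).
"cdmuep" → "uepcdm".

uepcdm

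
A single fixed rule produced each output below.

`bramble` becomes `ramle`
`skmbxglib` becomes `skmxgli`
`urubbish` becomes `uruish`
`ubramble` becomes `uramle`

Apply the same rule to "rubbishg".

In each case the input is transformed by: remove every "b".
So "rubbishg" becomes "ruishg".

ruishg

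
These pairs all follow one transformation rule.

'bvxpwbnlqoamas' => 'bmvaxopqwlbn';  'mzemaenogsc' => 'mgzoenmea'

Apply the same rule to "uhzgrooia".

uohozrg

What's happening: delete the last 2 characters, then take characters alternately from the front and the back (1st, last, 2nd, 2nd-last, ...).
So "uhzgrooia" becomes "uohozrg".
(Check on "mzemaenogsc": → "mzemaenog" → "mgzoenmea" ✓)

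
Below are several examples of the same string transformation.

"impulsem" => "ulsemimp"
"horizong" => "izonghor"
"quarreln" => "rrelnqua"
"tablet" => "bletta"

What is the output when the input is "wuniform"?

iformwun

The pattern: move the last character to the front, then swap the front and back halves of the string.
Starting from "wuniform": after the first operation, "mwunifor"; after the second, "iformwun".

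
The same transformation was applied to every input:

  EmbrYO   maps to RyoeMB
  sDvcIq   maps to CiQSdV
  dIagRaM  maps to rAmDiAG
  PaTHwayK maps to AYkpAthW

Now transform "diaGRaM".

Rule — move the last 3 characters to the front (rotate right by 3), then flip the case of every letter.
"diaGRaM" → "RaMdiaG" → "rAmDIAg".

rAmDIAg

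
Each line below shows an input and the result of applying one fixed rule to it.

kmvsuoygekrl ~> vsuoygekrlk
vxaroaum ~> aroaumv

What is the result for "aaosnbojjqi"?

osnbojjqia

What's happening: move the first character to the end, then delete the first character.
For "aaosnbojjqi" the result is "osnbojjqia".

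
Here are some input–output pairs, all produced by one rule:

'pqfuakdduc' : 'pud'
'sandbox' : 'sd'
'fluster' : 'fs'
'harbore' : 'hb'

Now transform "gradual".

The rule is to move the last 2 characters to the front (rotate right by 2), then keep one character in every 3, starting at position 3 (positions 3rd, 6th, 9th, ...).
Starting from "gradual": after the first operation, "algradu"; after the second, "gd".

gd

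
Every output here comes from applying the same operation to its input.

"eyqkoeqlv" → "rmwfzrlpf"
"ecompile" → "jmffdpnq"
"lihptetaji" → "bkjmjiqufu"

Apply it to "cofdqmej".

nfkdpger

What's happening: move the last 3 characters to the front (rotate right by 3), then shift every letter 1 place forward in the alphabet (wrapping around).
On "cofdqmej": the first step gives "mejcofdq", and the second then gives "nfkdpger".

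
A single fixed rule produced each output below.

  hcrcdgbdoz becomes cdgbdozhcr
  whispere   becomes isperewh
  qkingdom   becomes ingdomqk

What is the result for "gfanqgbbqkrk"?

In each case the input is transformed by: move the last 2 characters to the front (rotate right by 2), then swap the front and back halves of the string.
On "gfanqgbbqkrk": the first step gives "rkgfanqgbbqk", and the second then gives "qgbbqkrkgfan".

qgbbqkrkgfan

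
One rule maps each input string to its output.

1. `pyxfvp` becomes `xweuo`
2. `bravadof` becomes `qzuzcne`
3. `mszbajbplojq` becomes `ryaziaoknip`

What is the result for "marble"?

The rule is to delete the first character, then shift every letter 1 place backward in the alphabet (wrapping around).
On "marble": the first step gives "arble", and the second then gives "zqakd".

zqakd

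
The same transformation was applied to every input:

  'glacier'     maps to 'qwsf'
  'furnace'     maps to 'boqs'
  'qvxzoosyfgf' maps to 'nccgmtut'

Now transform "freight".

wuvh

Looking at the pairs, the operation is to delete the first 3 characters, then shift every letter 12 places backward in the alphabet (wrapping around).
On "freight": the first step gives "ight", and the second then gives "wuvh".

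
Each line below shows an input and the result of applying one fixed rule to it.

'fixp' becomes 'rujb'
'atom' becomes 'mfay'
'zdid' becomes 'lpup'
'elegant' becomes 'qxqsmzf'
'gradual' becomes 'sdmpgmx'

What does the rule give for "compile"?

In each case the input is transformed by: shift every letter 12 places forward in the alphabet (wrapping around).
So "compile" becomes "oaybuxq".

oaybuxq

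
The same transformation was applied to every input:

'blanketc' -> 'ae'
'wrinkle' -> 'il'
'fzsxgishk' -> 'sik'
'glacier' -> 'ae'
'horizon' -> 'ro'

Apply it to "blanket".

ae

The pattern: keep one character in every 3, starting at position 3 (positions 3rd, 6th, 9th, ...).
Doing the same to "blanket": "ae".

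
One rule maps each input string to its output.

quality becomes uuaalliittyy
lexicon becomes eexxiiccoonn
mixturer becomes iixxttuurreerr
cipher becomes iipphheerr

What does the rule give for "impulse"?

The pattern: delete the first character, then double every character.
Working it through for "impulse": intermediate "mpulse", final "mmppuullssee".

mmppuullssee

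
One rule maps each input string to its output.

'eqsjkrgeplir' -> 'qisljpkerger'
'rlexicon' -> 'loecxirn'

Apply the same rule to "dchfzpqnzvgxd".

Each output is the input with this applied: take characters alternately from the front and the back (1st, last, 2nd, 2nd-last, ...), then move the first 2 characters to the end (rotate left by 2).
Working it through for "dchfzpqnzvgxd": intermediate "ddcxhgfvzzpnq", final "cxhgfvzzpnqdd".

cxhgfvzzpnqdd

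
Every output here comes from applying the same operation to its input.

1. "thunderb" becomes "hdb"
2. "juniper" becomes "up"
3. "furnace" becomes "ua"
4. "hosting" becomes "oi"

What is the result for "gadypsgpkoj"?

The rule is to keep one character in every 3, starting at position 2 (positions 2nd, 5th, 8th, ...).
"gadypsgpkoj" → "appj".

appj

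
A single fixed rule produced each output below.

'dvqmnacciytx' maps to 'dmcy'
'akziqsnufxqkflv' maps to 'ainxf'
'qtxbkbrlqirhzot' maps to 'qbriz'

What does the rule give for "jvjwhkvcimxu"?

jwvm

The rule is to keep one character in every 3, starting at position 1 (positions 1st, 4th, 7th, ...).
On "jvjwhkvcimxu" that produces "jwvm".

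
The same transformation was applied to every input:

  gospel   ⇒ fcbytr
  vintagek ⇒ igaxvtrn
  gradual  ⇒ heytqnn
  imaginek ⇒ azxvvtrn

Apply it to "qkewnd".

The pattern: sort the characters into reverse alphabetical order, then shift every letter 13 places forward in the alphabet (wrapping around) — i.e. ROT13.
On "qkewnd": the first step gives "wqnked", and the second then gives "jdaxrq".

jdaxrq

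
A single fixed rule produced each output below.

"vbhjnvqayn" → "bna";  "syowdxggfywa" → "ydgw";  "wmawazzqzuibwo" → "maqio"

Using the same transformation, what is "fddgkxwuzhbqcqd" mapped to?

dkubq

Rule — keep one character in every 3, starting at position 2 (positions 2nd, 5th, 8th, ...).
Applying that to "fddgkxwuzhbqcqd" gives "dkubq".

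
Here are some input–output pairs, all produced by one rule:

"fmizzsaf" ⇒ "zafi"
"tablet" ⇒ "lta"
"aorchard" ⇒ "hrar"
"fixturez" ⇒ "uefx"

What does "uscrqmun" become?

Each output is the input with this applied: swap the front and back halves of the string, then keep every other character starting from the first (positions 1st, 3rd, 5th, ...).
On "uscrqmun": the first step gives "qmunuscr", and the second then gives "quuc".

quuc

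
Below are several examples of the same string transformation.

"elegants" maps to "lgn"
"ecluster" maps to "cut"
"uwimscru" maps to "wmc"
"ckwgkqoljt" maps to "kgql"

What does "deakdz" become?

What's happening: keep every other character starting from the second (positions 2nd, 4th, 6th, ...), then delete the last character.
For "deakdz" the result is "ek".
(Check on "uwimscru": → "wmcu" → "wmc" ✓)

ek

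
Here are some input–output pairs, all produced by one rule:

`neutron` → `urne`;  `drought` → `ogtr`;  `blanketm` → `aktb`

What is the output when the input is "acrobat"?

rbtc

In each case the input is transformed by: move the first 2 characters to the end (rotate left by 2), then keep every other character starting from the first (positions 1st, 3rd, 5th, ...).
Applying both steps to "acrobat": "robatac", then "rbtc".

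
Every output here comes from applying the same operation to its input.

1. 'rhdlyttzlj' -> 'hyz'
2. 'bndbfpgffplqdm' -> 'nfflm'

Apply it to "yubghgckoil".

uhkl

The transformation: keep one character in every 3, starting at position 2 (positions 2nd, 5th, 8th, ...).
On "yubghgckoil" that produces "uhkl".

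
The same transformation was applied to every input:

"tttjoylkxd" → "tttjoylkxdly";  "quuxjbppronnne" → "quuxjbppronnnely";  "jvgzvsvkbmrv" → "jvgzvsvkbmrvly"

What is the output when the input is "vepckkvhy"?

vepckkvhyly

The transformation: append "ly".
On "vepckkvhy" that produces "vepckkvhyly".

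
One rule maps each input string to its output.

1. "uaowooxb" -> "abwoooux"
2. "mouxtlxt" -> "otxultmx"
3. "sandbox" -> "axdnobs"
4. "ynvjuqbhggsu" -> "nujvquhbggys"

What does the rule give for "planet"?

What's happening: swap the first and last characters, then swap each adjacent pair of characters (1↔2, 3↔4, ...).
Working it through for "planet": intermediate "tlanep", final "ltnape".

ltnape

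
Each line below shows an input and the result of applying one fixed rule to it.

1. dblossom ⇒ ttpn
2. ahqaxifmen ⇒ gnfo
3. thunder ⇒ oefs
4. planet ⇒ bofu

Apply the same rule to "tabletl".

Each output is the input with this applied: shift every letter 1 place forward in the alphabet (wrapping around), then keep only the last 4 characters.
Applying both steps to "tabletl": "ubcmfum", then "mfum".

mfum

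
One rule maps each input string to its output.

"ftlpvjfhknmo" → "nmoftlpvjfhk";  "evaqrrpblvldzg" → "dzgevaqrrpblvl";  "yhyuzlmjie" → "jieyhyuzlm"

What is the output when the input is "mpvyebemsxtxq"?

What's happening: move the last 3 characters to the front (rotate right by 3).
On "mpvyebemsxtxq" that produces "txqmpvyebemsx".

txqmpvyebemsx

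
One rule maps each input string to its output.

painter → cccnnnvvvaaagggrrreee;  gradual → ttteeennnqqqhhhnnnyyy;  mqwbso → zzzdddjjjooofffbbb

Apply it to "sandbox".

The pattern: shift every letter 13 places forward in the alphabet (wrapping around) — i.e. ROT13, then repeat every character 3 times.
For "sandbox", step one produces "fnaqobk"; step two turns that into "fffnnnaaaqqqooobbbkkk".

fffnnnaaaqqqooobbbkkk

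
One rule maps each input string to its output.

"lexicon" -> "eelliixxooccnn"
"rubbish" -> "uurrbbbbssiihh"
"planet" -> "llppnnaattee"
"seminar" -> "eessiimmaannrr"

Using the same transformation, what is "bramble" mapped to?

rrbbmmaallbbee

In each case the input is transformed by: swap each adjacent pair of characters (1↔2, 3↔4, ...), then double every character.
For "bramble", step one produces "rbmalbe"; step two turns that into "rrbbmmaallbbee".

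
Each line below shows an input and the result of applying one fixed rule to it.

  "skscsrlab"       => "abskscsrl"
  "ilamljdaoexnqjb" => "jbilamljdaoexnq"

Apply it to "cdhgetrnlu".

lucdhgetrn

The rule is to move the last 2 characters to the front (rotate right by 2).
"cdhgetrnlu" → "lucdhgetrn".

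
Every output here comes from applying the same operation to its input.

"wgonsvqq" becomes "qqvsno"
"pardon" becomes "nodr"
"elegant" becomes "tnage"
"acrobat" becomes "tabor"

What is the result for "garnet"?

The rule is to reverse the string, then delete the last 2 characters.
On "garnet" that produces "tenr".

tenr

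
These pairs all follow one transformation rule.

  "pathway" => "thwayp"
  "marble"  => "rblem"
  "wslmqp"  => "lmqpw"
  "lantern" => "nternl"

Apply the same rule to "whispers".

Looking at the pairs, the operation is to move the first character to the end, then delete the first character.
Applying both steps to "whispers": "hispersw", then "ispersw".

ispersw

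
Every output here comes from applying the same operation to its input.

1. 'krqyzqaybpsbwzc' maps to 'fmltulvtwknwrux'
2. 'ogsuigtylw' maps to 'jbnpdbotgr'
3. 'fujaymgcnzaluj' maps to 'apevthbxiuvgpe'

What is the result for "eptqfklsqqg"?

zkolafgnllb

Rule — shift every letter 5 places backward in the alphabet (wrapping around).
So "eptqfklsqqg" becomes "zkolafgnllb".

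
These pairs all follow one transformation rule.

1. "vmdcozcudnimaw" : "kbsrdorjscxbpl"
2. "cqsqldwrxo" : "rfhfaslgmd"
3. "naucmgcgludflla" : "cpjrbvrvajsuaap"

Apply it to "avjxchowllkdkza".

pkymrwdlaazszop

The rule is to shift every letter 11 places backward in the alphabet (wrapping around).
"avjxchowllkdkza" → "pkymrwdlaazszop".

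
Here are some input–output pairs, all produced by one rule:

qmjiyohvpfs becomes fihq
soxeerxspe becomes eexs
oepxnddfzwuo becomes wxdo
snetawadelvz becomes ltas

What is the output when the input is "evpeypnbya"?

aene

The pattern: keep one character in every 3, starting at position 1 (positions 1st, 4th, 7th, ...), then swap the first and last characters.
For "evpeypnbya" the result is "aene".
(Check on "snetawadelvz": → "stal" → "ltas" ✓)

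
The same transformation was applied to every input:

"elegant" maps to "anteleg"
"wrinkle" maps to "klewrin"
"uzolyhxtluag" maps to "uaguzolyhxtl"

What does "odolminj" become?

The rule is to move the last 3 characters to the front (rotate right by 3).
So "odolminj" becomes "injodolm".

injodolm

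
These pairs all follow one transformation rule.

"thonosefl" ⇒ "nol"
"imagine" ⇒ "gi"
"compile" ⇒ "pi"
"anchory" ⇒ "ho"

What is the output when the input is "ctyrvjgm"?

The rule is to swap each adjacent pair of characters (1↔2, 3↔4, ...), then keep one character in every 3, starting at position 3 (positions 3rd, 6th, 9th, ...).
"ctyrvjgm" → "tcryjvmg" → "rv".

rv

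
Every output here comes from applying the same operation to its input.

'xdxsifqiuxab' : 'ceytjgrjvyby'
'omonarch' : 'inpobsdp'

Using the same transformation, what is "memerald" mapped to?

efnfsbmn

What's happening: swap the first and last characters, then shift every letter 1 place forward in the alphabet (wrapping around).
Applying both steps to "memerald": "demeralm", then "efnfsbmn".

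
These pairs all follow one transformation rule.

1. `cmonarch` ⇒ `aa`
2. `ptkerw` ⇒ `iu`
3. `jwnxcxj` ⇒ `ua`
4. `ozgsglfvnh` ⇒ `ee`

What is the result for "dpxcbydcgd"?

aae

Rule — shift every letter 2 places backward in the alphabet (wrapping around), then keep only the vowels.
Applying both steps to "dpxcbydcgd": "bnvazwbaeb", then "aae".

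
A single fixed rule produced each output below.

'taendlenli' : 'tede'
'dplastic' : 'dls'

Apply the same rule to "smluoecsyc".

sloc

Each output is the input with this applied: delete the last 2 characters, then keep every other character starting from the first (positions 1st, 3rd, 5th, ...).
On "smluoecsyc": the first step gives "smluoecs", and the second then gives "sloc".
(Check on "taendlenli": → "taendlen" → "tede" ✓)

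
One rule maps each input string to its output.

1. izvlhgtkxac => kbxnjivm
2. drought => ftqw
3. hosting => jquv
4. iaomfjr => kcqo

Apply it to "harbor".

In each case the input is transformed by: shift every letter 2 places forward in the alphabet (wrapping around), then delete the last 3 characters.
Starting from "harbor": after the first operation, "jctdqt"; after the second, "jct".

jct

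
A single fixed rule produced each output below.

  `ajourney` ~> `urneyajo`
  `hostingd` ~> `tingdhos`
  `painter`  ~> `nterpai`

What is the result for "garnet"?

Looking at the pairs, the operation is to move the first 3 characters to the end (rotate left by 3).
Applying that to "garnet" gives "netgar".

netgar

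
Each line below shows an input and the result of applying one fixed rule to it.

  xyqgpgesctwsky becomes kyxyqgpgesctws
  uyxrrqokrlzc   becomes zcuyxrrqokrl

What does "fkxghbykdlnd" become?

ndfkxghbykdl

The rule is to move the last 2 characters to the front (rotate right by 2).
For "fkxghbykdlnd" the result is "ndfkxghbykdl".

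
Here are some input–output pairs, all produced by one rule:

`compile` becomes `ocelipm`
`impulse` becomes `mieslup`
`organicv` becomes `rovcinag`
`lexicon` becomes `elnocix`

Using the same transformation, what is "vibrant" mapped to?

In each case the input is transformed by: move the first 2 characters to the end (rotate left by 2), then reverse the string.
Starting from "vibrant": after the first operation, "brantvi"; after the second, "ivtnarb".

ivtnarb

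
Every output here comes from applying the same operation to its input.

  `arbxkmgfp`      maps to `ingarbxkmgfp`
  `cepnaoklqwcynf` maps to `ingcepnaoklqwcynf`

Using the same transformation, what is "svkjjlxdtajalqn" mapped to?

ingsvkjjlxdtajalqn

Each output is the input with this applied: prepend "ing".
On "svkjjlxdtajalqn" that produces "ingsvkjjlxdtajalqn".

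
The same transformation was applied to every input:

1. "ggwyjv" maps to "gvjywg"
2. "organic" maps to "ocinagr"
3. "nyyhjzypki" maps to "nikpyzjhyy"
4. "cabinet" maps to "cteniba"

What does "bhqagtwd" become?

bdwtgaqh

What's happening: reverse the string, then move the last character to the front.
Working it through for "bhqagtwd": intermediate "dwtgaqhb", final "bdwtgaqh".
(Check on "organic": → "cinagro" → "ocinagr" ✓)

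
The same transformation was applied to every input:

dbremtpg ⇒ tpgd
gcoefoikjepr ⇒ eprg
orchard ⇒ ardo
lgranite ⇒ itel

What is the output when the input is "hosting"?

The pattern: move the last 3 characters to the front (rotate right by 3), then keep only the first 4 characters.
Working it through for "hosting": intermediate "inghost", final "ingh".

ingh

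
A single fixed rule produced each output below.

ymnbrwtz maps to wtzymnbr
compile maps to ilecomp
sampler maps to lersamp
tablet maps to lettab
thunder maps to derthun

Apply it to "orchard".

ardorch

Rule — move the last 3 characters to the front (rotate right by 3).
"orchard" → "ardorch".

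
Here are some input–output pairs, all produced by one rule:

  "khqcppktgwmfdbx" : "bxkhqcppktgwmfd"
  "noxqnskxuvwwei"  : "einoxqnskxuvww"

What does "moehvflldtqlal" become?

Each output is the input with this applied: move the last 2 characters to the front (rotate right by 2).
For "moehvflldtqlal" the result is "almoehvflldtql".

almoehvflldtql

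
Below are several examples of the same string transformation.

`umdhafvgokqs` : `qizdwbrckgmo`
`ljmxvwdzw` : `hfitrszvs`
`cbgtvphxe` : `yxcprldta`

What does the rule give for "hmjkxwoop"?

difgtskkl

Looking at the pairs, the operation is to shift every letter 4 places backward in the alphabet (wrapping around).
So "hmjkxwoop" becomes "difgtskkl".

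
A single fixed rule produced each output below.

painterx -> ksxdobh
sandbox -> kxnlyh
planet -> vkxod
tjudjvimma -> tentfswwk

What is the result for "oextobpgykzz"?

ohdylzqiujj

The pattern: delete the first character, then shift every letter 10 places forward in the alphabet (wrapping around).
Starting from "oextobpgykzz": after the first operation, "extobpgykzz"; after the second, "ohdylzqiujj".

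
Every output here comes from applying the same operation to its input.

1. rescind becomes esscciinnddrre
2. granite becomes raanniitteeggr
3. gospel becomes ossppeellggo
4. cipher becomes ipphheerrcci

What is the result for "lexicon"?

exxiiccoonnlle

Each output is the input with this applied: double every character, then move the first 3 characters to the end (rotate left by 3).
On "lexicon": the first step gives "lleexxiiccoonn", and the second then gives "exxiiccoonnlle".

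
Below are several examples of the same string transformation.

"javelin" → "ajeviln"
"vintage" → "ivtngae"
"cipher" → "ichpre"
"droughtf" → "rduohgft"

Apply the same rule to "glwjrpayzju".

lgjwpryajzu

The pattern: swap each adjacent pair of characters (1↔2, 3↔4, ...).
On "glwjrpayzju" that produces "lgjwpryajzu".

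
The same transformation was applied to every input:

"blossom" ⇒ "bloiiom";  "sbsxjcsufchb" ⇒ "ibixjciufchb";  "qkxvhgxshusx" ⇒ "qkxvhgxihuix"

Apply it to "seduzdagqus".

ieduzdagqui

The rule is to replace every "s" with "i".
On "seduzdagqus" that produces "ieduzdagqui".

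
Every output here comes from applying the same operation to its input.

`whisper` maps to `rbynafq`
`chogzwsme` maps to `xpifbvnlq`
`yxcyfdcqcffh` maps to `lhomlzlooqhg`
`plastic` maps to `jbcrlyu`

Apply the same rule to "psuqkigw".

The transformation: shift every letter 9 places forward in the alphabet (wrapping around), then move the first 2 characters to the end (rotate left by 2).
Starting from "psuqkigw": after the first operation, "ybdztrpf"; after the second, "dztrpfyb".

dztrpfyb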